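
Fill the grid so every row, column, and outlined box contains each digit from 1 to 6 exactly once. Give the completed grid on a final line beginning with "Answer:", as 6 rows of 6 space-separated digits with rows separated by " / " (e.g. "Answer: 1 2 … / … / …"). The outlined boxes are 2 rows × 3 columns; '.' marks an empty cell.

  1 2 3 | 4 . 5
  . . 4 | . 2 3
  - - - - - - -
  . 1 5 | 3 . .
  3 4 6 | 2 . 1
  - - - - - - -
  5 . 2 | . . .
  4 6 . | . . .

Step 1. [r6c5∈{1,3,5}] row 6 places 3 nowhere but r6c5. So r6c5=3.
Step 2. [r5c5∈{1,4,6}] 1 has one home in col 5: r5c5, so r5c5=1.
Step 3. [r5c6∈{4,6}] r5c6 is the only open cell in row 5 admitting 4. So r5c6=4.
Step 4. [r1c5∈{6}] only 6 remains possible at r1c5 ⇒ r1c5=6.
Step 5. [r6c6∈{2}] r6c6 has the single candidate 2 ⇒ r6c6=2.
Step 6. [r5c2∈{3}] nothing but 3 survives at r5c2 ⇒ r5c2=3.
Step 7. [r2c4∈{1}] only 1 remains possible at r2c4, so r2c4=1.
Step 8. [r3c6∈{6}] only 6 remains possible at r3c6. So r3c6=6.
Step 9. [r5c4∈{6}] r5c4 has the single candidate 6 ⇒ r5c4=6.
Step 10. [r3c1∈{2}] r3c1 has the single candidate 2, so r3c1=2.
Step 11. [r6c3∈{1}] r6c3's peers cover all but 1 ⇒ r6c3=1.
Step 12. [r4c5∈{5}] r4c5's peers cover all but 5 ⇒ r4c5=5.
Step 13. [r2c1∈{6}] r2c1 has the single candidate 6, so r2c1=6.
Step 14. [r6c4∈{5}] only 5 remains possible at r6c4 ⇒ r6c4=5.
Step 15. [r2c2∈{5}] r2c2 is down to just 5 ⇒ r2c2=5.
Step 16. [r3c5∈{4}] r3c5's peers cover all but 4. So r3c5=4.

Answer: 1 2 3 4 6 5 / 6 5 4 1 2 3 / 2 1 5 3 4 6 / 3 4 6 2 5 1 / 5 3 2 6 1 4 / 4 6 1 5 3 2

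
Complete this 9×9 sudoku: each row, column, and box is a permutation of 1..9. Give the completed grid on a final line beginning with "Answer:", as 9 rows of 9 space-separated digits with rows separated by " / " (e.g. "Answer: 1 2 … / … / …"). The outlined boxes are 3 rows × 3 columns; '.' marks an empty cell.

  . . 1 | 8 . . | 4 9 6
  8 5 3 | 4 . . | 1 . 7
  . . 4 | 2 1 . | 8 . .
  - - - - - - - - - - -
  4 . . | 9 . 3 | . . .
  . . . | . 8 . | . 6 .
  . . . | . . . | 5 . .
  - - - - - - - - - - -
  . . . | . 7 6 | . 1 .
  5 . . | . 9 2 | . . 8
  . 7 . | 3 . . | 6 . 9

Step 1. [r6c4∈{1,6,7}] col 4 places 6 nowhere but r6c4 ⇒ r6c4=6.
Step 2. [r5c4∈{1,5,7}] r5c4 is the only open cell in col 4 admitting 7, so r5c4=7.
Step 3. [r5c7∈{2,3,9}] 9 has one home in col 7: r5c7. So r5c7=9.
Step 4. [r1c2∈{2}] r1c2 is down to just 2 ⇒ r1c2=2.
Step 5. [r9c6∈{1,4,5,8}] col 6 places 8 nowhere but r9c6. So r9c6=8.
Step 6. [r9c3∈{2}] only 2 remains possible at r9c3, so r9c3=2.
Step 7. [r3c1∈{6,7,9}] in col 1, 6 fits only at r3c1, so r3c1=6.
Step 8. [r9c1∈{1}] r9c1 has the single candidate 1, so r9c1=1.
Step 9. [r9c5∈{4,5}] 4 has one home in box 8: r9c5. So r9c5=4.
Step 10. [r6c5∈{2}] r6c5 is down to just 2. So r6c5=2.
Step 11. [r3c6∈{5,7,9}] row 3 places 7 nowhere but r3c6. So r3c6=7.
Step 12. [r4c5∈{5}] r4c5's peers cover all but 5, so r4c5=5.
Step 13. [r3c2∈{9}] nothing but 9 survives at r3c2 ⇒ r3c2=9.
Step 14. [r5c1∈{2,3}] r5c1 is the only open cell in col 1 admitting 2 ⇒ r5c1=2.
Step 15. [r9c8∈{5}] only 5 remains possible at r9c8 ⇒ r9c8=5.
Step 16. [r3c8∈{3}] nothing but 3 survives at r3c8 ⇒ r3c8=3.
Step 17. [r8c3∈{6}] nothing but 6 survives at r8c3 ⇒ r8c3=6.
Step 18. [r4c2∈{1,6,8}] r4c2 is the only open cell in row 4 admitting 6 ⇒ r4c2=6.
Step 19. [r4c9∈{1,2}] r4c9 is the only open cell in row 4 admitting 1. So r4c9=1.
Step 20. [r7c9∈{2,3,4}] col 9 places 2 nowhere but r7c9 ⇒ r7c9=2.
Step 21. [r7c7∈{3}] r7c7 has the single candidate 3 ⇒ r7c7=3.
Step 22. [r6c1∈{3,7,9}] in col 1, 3 fits only at r6c1 ⇒ r6c1=3.
Step 23. [r8c8∈{4,7}] r8c8 is the only open cell in box 9 admitting 4. So r8c8=4.
Step 24. [r6c3∈{7,8,9}] row 6 places 9 nowhere but r6c3 ⇒ r6c3=9.
Step 25. [r4c3∈{7,8}] in col 3, 7 fits only at r4c3. So r4c3=7.
Step 26. [r6c2∈{1,8}] 8 has one home in box 4: r6c2 ⇒ r6c2=8.
Step 27. [r6c6∈{1,4}] 1 has one home in row 6: r6c6. So r6c6=1.
Step 28. [r4c8∈{2,8}] across row 4, 8 lands solely at r4c8. So r4c8=8.
Step 29. [r5c6∈{4}] r5c6 has the single candidate 4 ⇒ r5c6=4.
Step 30. [r7c3∈{8}] r7c3 is down to just 8, so r7c3=8.
Step 31. [r2c6∈{9}] nothing but 9 survives at r2c6, so r2c6=9.
Step 32. [r8c7∈{7}] nothing but 7 survives at r8c7, so r8c7=7.
Step 33. [r5c9∈{3}] r5c9 is down to just 3. So r5c9=3.
Step 34. [r2c5∈{6}] nothing but 6 survives at r2c5 ⇒ r2c5=6.
Step 35. [r5c3∈{5}] r5c3 has the single candidate 5 ⇒ r5c3=5.
Step 36. [r8c4∈{1}] r8c4 has the single candidate 1. So r8c4=1.
Step 37. [r6c9∈{4}] r6c9's peers cover all but 4. So r6c9=4.
Step 38. [r1c5∈{3}] only 3 remains possible at r1c5 ⇒ r1c5=3.
Step 39. [r1c1∈{7}] only 7 remains possible at r1c1 ⇒ r1c1=7.
Step 40. [r2c8∈{2}] r2c8 has the single candidate 2. So r2c8=2.
Step 41. [r3c9∈{5}] r3c9's peers cover all but 5. So r3c9=5.
Step 42. [r6c8∈{7}] r6c8 is down to just 7 ⇒ r6c8=7.
Step 43. [r4c7∈{2}] r4c7's peers cover all but 2 ⇒ r4c7=2.
Step 44. [r7c1∈{9}] only 9 remains possible at r7c1 ⇒ r7c1=9.
Step 45. [r7c4∈{5}] r7c4's peers cover all but 5 ⇒ r7c4=5.
Step 46. [r7c2∈{4}] r7c2 has the single candidate 4. So r7c2=4.
Step 47. [r1c6∈{5}] r1c6 is down to just 5 ⇒ r1c6=5.
Step 48. [r8c2∈{3}] r8c2 has the single candidate 3 ⇒ r8c2=3.
Step 49. [r5c2∈{1}] r5c2 is down to just 1, so r5c2=1.

Answer: 7 2 1 8 3 5 4 9 6 / 8 5 3 4 6 9 1 2 7 / 6 9 4 2 1 7 8 3 5 / 4 6 7 9 5 3 2 8 1 / 2 1 5 7 8 4 9 6 3 / 3 8 9 6 2 1 5 7 4 / 9 4 8 5 7 6 3 1 2 / 5 3 6 1 9 2 7 4 8 / 1 7 2 3 4 8 6 5 9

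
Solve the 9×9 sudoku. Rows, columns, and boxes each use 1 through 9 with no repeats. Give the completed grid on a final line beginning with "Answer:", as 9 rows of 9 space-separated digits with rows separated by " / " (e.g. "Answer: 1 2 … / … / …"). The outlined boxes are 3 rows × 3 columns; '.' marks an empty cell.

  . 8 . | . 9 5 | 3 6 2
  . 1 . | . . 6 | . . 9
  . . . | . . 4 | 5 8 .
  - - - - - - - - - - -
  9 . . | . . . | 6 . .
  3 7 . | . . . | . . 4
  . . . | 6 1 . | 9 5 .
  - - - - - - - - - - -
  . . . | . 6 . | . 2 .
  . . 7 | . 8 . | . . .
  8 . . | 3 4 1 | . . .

Step 1. [r1c3∈{4}] r1c3's peers cover all but 4, so r1c3=4.
Step 2. [r5c3∈{1,2,5,6,8}] across row 5, 6 lands solely at r5c3 ⇒ r5c3=6.
Step 3. [r4c3∈{1,2,5,8}] in box 4, 1 fits only at r4c3 ⇒ r4c3=1.
Step 4. [r4c2∈{2,4,5}] in box 4, 5 fits only at r4c2 ⇒ r4c2=5.
Step 5. [r5c7∈{1,2,8}] 2 has one home in col 7: r5c7 ⇒ r5c7=2.
Step 6. [r9c7∈{7}] r9c7 has the single candidate 7. So r9c7=7.
Step 7. [r3c9∈{1,7}] in box 3, 1 fits only at r3c9 ⇒ r3c9=1.
Step 8. [r2c8∈{4,7}] in box 3, 7 fits only at r2c8, so r2c8=7.
Step 9. [r8c8∈{1,3,4,9}] r8c8 is the only open cell in col 8 admitting 4. So r8c8=4.
Step 10. [r4c8∈{3}] r4c8 has the single candidate 3, so r4c8=3.
Step 11. [r2c4∈{2,8}] 8 has one home in row 2: r2c4 ⇒ r2c4=8.
Step 12. [r6c3∈{2,8}] col 3 places 8 nowhere but r6c3 ⇒ r6c3=8.
Step 13. [r4c9∈{7,8}] r4c9 is the only open cell in box 6 admitting 8. So r4c9=8.
Step 14. [r1c1∈{7}] nothing but 7 survives at r1c1, so r1c1=7.
Step 15. [r8c7∈{1}] r8c7 is down to just 1 ⇒ r8c7=1.
Step 16. [r4c4∈{2,4,7}] across row 4, 4 lands solely at r4c4 ⇒ r4c4=4.
Step 17. [r6c6∈{2,3,7}] across row 6, 3 lands solely at r6c6, so r6c6=3.
Step 18. [r9c8∈{9}] r9c8's peers cover all but 9. So r9c8=9.
Step 19. [r7c1∈{1,4,5}] 1 has one home in row 7: r7c1. So r7c1=1.
Step 20. [r7c2∈{3,4,9}] row 7 places 4 nowhere but r7c2, so r7c2=4.
Step 21. [r6c2∈{2}] r6c2 is down to just 2. So r6c2=2.
Step 22. [r9c2∈{6}] r9c2's peers cover all but 6, so r9c2=6.
Step 23. [r9c3∈{2,5}] 2 has one home in row 9: r9c3, so r9c3=2.
Step 24. [r8c1∈{5}] r8c1 has the single candidate 5. So r8c1=5.
Step 25. [r7c4∈{5,7,9}] in box 8, 5 fits only at r7c4. So r7c4=5.
Step 26. [r7c9∈{3}] only 3 remains possible at r7c9 ⇒ r7c9=3.
Step 27. [r7c3∈{9}] r7c3's peers cover all but 9 ⇒ r7c3=9.
Step 28. [r3c3∈{3}] r3c3 is down to just 3, so r3c3=3.
Step 29. [r2c1∈{2}] nothing but 2 survives at r2c1, so r2c1=2.
Step 30. [r5c4∈{9}] r5c4 has the single candidate 9 ⇒ r5c4=9.
Step 31. [r8c4∈{2}] r8c4 is down to just 2 ⇒ r8c4=2.
Step 32. [r3c5∈{2,7}] in row 3, 2 fits only at r3c5, so r3c5=2.
Step 33. [r4c5∈{7}] only 7 remains possible at r4c5, so r4c5=7.
Step 34. [r6c1∈{4}] only 4 remains possible at r6c1. So r6c1=4.
Step 35. [r3c2∈{9}] r3c2 is down to just 9. So r3c2=9.
Step 36. [r8c2∈{3}] nothing but 3 survives at r8c2 ⇒ r8c2=3.
Step 37. [r7c7∈{8}] nothing but 8 survives at r7c7. So r7c7=8.
Step 38. [r7c6∈{7}] r7c6's peers cover all but 7, so r7c6=7.
Step 39. [r2c5∈{3}] r2c5's peers cover all but 3. So r2c5=3.
Step 40. [r4c6∈{2}] nothing but 2 survives at r4c6 ⇒ r4c6=2.
Step 41. [r5c6∈{8}] only 8 remains possible at r5c6, so r5c6=8.
Step 42. [r2c7∈{4}] nothing but 4 survives at r2c7 ⇒ r2c7=4.
Step 43. [r3c1∈{6}] r3c1 is down to just 6. So r3c1=6.
Step 44. [r2c3∈{5}] r2c3's peers cover all but 5 ⇒ r2c3=5.
Step 45. [r8c9∈{6}] r8c9's peers cover all but 6, so r8c9=6.
Step 46. [r9c9∈{5}] r9c9 has the single candidate 5, so r9c9=5.
Step 47. [r3c4∈{7}] r3c4 has the single candidate 7, so r3c4=7.
Step 48. [r6c9∈{7}] r6c9 has the single candidate 7, so r6c9=7.
Step 49. [r1c4∈{1}] r1c4 has the single candidate 1, so r1c4=1.
Step 50. [r5c5∈{5}] only 5 remains possible at r5c5, so r5c5=5.
Step 51. [r8c6∈{9}] r8c6's peers cover all but 9. So r8c6=9.
Step 52. [r5c8∈{1}] r5c8 has the single candidate 1, so r5c8=1.

Answer: 7 8 4 1 9 5 3 6 2 / 2 1 5 8 3 6 4 7 9 / 6 9 3 7 2 4 5 8 1 / 9 5 1 4 7 2 6 3 8 / 3 7 6 9 5 8 2 1 4 / 4 2 8 6 1 3 9 5 7 / 1 4 9 5 6 7 8 2 3 / 5 3 7 2 8 9 1 4 6 / 8 6 2 3 4 1 7 9 5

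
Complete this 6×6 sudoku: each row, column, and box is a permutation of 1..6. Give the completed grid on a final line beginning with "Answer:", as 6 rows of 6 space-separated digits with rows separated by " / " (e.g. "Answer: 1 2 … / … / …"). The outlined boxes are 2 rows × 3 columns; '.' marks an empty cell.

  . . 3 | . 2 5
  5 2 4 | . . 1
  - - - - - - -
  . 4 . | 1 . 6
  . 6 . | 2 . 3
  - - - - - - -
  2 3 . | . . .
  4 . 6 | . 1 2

Step 1. [r3c5∈{5}] nothing but 5 survives at r3c5, so r3c5=5.
Step 2. [r6c4∈{3,5}] r6c4 is the only open cell in row 6 admitting 3 ⇒ r6c4=3.
Step 3. [r2c4∈{6}] r2c4's peers cover all but 6, so r2c4=6.
Step 4. [r5c3∈{1,5}] across row 5, 1 lands solely at r5c3. So r5c3=1.
Step 5. [r5c6∈{4}] only 4 remains possible at r5c6, so r5c6=4.
Step 6. [r1c2∈{1}] r1c2 is down to just 1. So r1c2=1.
Step 7. [r4c3∈{5}] only 5 remains possible at r4c3 ⇒ r4c3=5.
Step 8. [r5c4∈{5}] r5c4's peers cover all but 5, so r5c4=5.
Step 9. [r3c3∈{2}] r3c3 is down to just 2. So r3c3=2.
Step 10. [r3c1∈{3}] r3c1's peers cover all but 3 ⇒ r3c1=3.
Step 11. [r5c5∈{6}] only 6 remains possible at r5c5. So r5c5=6.
Step 12. [r4c5∈{4}] r4c5 is down to just 4. So r4c5=4.
Step 13. [r2c5∈{3}] r2c5 has the single candidate 3. So r2c5=3.
Step 14. [r6c2∈{5}] nothing but 5 survives at r6c2 ⇒ r6c2=5.
Step 15. [r1c1∈{6}] only 6 remains possible at r1c1. So r1c1=6.
Step 16. [r4c1∈{1}] only 1 remains possible at r4c1. So r4c1=1.
Step 17. [r1c4∈{4}] r1c4's peers cover all but 4. So r1c4=4.

Answer: 6 1 3 4 2 5 / 5 2 4 6 3 1 / 3 4 2 1 5 6 / 1 6 5 2 4 3 / 2 3 1 5 6 4 / 4 5 6 3 1 2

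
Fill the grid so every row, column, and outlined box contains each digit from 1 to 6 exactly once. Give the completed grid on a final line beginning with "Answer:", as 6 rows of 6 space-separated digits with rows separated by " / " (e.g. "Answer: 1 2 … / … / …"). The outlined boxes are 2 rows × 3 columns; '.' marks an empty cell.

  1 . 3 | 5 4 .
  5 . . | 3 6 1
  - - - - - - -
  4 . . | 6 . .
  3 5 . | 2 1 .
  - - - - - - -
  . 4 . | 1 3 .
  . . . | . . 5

Step 1. [r2c2∈{2}] only 2 remains possible at r2c2, so r2c2=2.
Step 2. [r3c3∈{1,2}] across row 3, 2 lands solely at r3c3 ⇒ r3c3=2.
Step 3. [r5c6∈{2,6}] col 6 places 6 nowhere but r5c6, so r5c6=6.
Step 4. [r6c1∈{2,6}] 6 has one home in col 1: r6c1. So r6c1=6.
Step 5. [r3c2∈{1}] only 1 remains possible at r3c2. So r3c2=1.
Step 6. [r1c6∈{2}] r1c6's peers cover all but 2. So r1c6=2.
Step 7. [r4c3∈{6}] r4c3's peers cover all but 6 ⇒ r4c3=6.
Step 8. [r5c3∈{5}] r5c3 is down to just 5, so r5c3=5.
Step 9. [r2c3∈{4}] r2c3 is down to just 4, so r2c3=4.
Step 10. [r3c6∈{3}] r3c6's peers cover all but 3. So r3c6=3.
Step 11. [r6c4∈{4}] r6c4 has the single candidate 4, so r6c4=4.
Step 12. [r6c3∈{1}] r6c3's peers cover all but 1, so r6c3=1.
Step 13. [r3c5∈{5}] nothing but 5 survives at r3c5. So r3c5=5.
Step 14. [r6c2∈{3}] r6c2 has the single candidate 3, so r6c2=3.
Step 15. [r4c6∈{4}] r4c6's peers cover all but 4 ⇒ r4c6=4.
Step 16. [r6c5∈{2}] r6c5 has the single candidate 2, so r6c5=2.
Step 17. [r1c2∈{6}] r1c2's peers cover all but 6 ⇒ r1c2=6.
Step 18. [r5c1∈{2}] r5c1's peers cover all but 2, so r5c1=2.

Answer: 1 6 3 5 4 2 / 5 2 4 3 6 1 / 4 1 2 6 5 3 / 3 5 6 2 1 4 / 2 4 5 1 3 6 / 6 3 1 4 2 5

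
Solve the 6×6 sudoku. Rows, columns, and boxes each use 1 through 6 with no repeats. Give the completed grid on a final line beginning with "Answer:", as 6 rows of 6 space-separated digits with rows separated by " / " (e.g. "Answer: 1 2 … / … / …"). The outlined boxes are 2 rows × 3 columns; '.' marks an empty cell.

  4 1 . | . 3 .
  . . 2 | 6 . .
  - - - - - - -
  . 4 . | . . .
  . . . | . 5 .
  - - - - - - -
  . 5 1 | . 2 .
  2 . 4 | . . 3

Step 1. [r5c1∈{3,6}] across row 5, 3 lands solely at r5c1 ⇒ r5c1=3.
Step 2. [r4c2∈{2,3,6}] 2 has one home in col 2: r4c2. So r4c2=2.
Step 3. [r5c6∈{4,6}] across row 5, 6 lands solely at r5c6. So r5c6=6.
Step 4. [r3c5∈{1,6}] 6 has one home in col 5: r3c5. So r3c5=6.
Step 5. [r2c1∈{5}] only 5 remains possible at r2c1, so r2c1=5.
Step 6. [r3c1∈{1}] r3c1 is down to just 1, so r3c1=1.
Step 7. [r6c4∈{1,5}] row 6 places 5 nowhere but r6c4 ⇒ r6c4=5.
Step 8. [r4c4∈{1,3,4}] in col 4, 1 fits only at r4c4, so r4c4=1.
Step 9. [r2c5∈{1,4}] col 5 places 4 nowhere but r2c5. So r2c5=4.
Step 10. [r4c3∈{3,6}] r4c3 is the only open cell in row 4 admitting 3, so r4c3=3.
Step 11. [r1c4∈{2}] r1c4 is down to just 2. So r1c4=2.
Step 12. [r2c2∈{3}] nothing but 3 survives at r2c2 ⇒ r2c2=3.
Step 13. [r1c3∈{6}] nothing but 6 survives at r1c3, so r1c3=6.
Step 14. [r6c5∈{1}] r6c5 has the single candidate 1. So r6c5=1.
Step 15. [r2c6∈{1}] only 1 remains possible at r2c6, so r2c6=1.
Step 16. [r3c4∈{3}] r3c4's peers cover all but 3 ⇒ r3c4=3.
Step 17. [r3c6∈{2}] nothing but 2 survives at r3c6, so r3c6=2.
Step 18. [r4c1∈{6}] r4c1's peers cover all but 6 ⇒ r4c1=6.
Step 19. [r3c3∈{5}] r3c3 is down to just 5, so r3c3=5.
Step 20. [r1c6∈{5}] nothing but 5 survives at r1c6, so r1c6=5.
Step 21. [r4c6∈{4}] only 4 remains possible at r4c6 ⇒ r4c6=4.
Step 22. [r6c2∈{6}] nothing but 6 survives at r6c2. So r6c2=6.
Step 23. [r5c4∈{4}] r5c4 has the single candidate 4, so r5c4=4.

Answer: 4 1 6 2 3 5 / 5 3 2 6 4 1 / 1 4 5 3 6 2 / 6 2 3 1 5 4 / 3 5 1 4 2 6 / 2 6 4 5 1 3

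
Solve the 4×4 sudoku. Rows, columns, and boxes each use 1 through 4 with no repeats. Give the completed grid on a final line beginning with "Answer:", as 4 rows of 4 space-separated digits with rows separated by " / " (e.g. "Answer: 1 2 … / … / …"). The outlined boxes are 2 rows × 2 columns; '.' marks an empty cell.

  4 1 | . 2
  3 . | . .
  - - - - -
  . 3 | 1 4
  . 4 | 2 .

Step 1. [r3c1∈{2}] r3c1's peers cover all but 2. So r3c1=2.
Step 2. [r2c4∈{1}] r2c4's peers cover all but 1 ⇒ r2c4=1.
Step 3. [r2c3∈{4}] nothing but 4 survives at r2c3 ⇒ r2c3=4.
Step 4. [r2c2∈{2}] r2c2 has the single candidate 2 ⇒ r2c2=2.
Step 5. [r4c1∈{1}] r4c1's peers cover all but 1. So r4c1=1.
Step 6. [r4c4∈{3}] r4c4 is down to just 3 ⇒ r4c4=3.
Step 7. [r1c3∈{3}] r1c3 has the single candidate 3. So r1c3=3.

Answer: 4 1 3 2 / 3 2 4 1 / 2 3 1 4 / 1 4 2 3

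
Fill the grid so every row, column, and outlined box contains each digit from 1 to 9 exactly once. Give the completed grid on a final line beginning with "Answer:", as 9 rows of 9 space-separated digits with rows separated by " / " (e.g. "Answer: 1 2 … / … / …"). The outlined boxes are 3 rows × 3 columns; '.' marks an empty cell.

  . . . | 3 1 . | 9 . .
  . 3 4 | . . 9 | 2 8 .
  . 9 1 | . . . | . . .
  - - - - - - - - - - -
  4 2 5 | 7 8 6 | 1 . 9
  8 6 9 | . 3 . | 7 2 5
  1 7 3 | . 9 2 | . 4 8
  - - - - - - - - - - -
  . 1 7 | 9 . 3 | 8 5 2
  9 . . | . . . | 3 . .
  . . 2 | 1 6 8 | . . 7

Step 1. [r3c7∈{4,5,6}] col 7 places 5 nowhere but r3c7, so r3c7=5.
Step 2. [r7c1∈{6}] r7c1's peers cover all but 6 ⇒ r7c1=6.
Step 3. [r7c5∈{4}] only 4 remains possible at r7c5. So r7c5=4.
Step 4. [r1c3∈{6,8}] across col 3, 6 lands solely at r1c3. So r1c3=6.
Step 5. [r1c1∈{2,5,7}] r1c1 is the only open cell in row 1 admitting 2, so r1c1=2.
Step 6. [r3c1∈{7}] r3c1's peers cover all but 7, so r3c1=7.
Step 7. [r2c1∈{5}] r2c1 is down to just 5 ⇒ r2c1=5.
Step 8. [r8c5∈{2,5,7}] r8c5 is the only open cell in col 5 admitting 5. So r8c5=5.
Step 9. [r3c6∈{4}] r3c6 has the single candidate 4. So r3c6=4.
Step 10. [r8c8∈{1,6}] in col 8, 1 fits only at r8c8, so r8c8=1.
Step 11. [r3c8∈{3,6}] 6 has one home in col 8: r3c8 ⇒ r3c8=6.
Step 12. [r9c7∈{4}] r9c7 is down to just 4 ⇒ r9c7=4.
Step 13. [r3c5∈{2}] only 2 remains possible at r3c5. So r3c5=2.
Step 14. [r1c8∈{7}] nothing but 7 survives at r1c8. So r1c8=7.
Step 15. [r8c2∈{4,8}] across row 8, 4 lands solely at r8c2 ⇒ r8c2=4.
Step 16. [r1c6∈{5}] nothing but 5 survives at r1c6, so r1c6=5.
Step 17. [r6c7∈{6}] r6c7's peers cover all but 6. So r6c7=6.
Step 18. [r4c8∈{3}] r4c8 is down to just 3. So r4c8=3.
Step 19. [r8c3∈{8}] r8c3 has the single candidate 8, so r8c3=8.
Step 20. [r8c6∈{7}] nothing but 7 survives at r8c6, so r8c6=7.
Step 21. [r8c4∈{2}] r8c4 has the single candidate 2, so r8c4=2.
Step 22. [r1c9∈{4}] nothing but 4 survives at r1c9 ⇒ r1c9=4.
Step 23. [r2c5∈{7}] only 7 remains possible at r2c5. So r2c5=7.
Step 24. [r2c4∈{6}] only 6 remains possible at r2c4, so r2c4=6.
Step 25. [r5c4∈{4}] only 4 remains possible at r5c4 ⇒ r5c4=4.
Step 26. [r8c9∈{6}] r8c9 has the single candidate 6 ⇒ r8c9=6.
Step 27. [r2c9∈{1}] r2c9's peers cover all but 1, so r2c9=1.
Step 28. [r3c4∈{8}] nothing but 8 survives at r3c4 ⇒ r3c4=8.
Step 29. [r1c2∈{8}] nothing but 8 survives at r1c2, so r1c2=8.
Step 30. [r9c2∈{5}] r9c2 has the single candidate 5 ⇒ r9c2=5.
Step 31. [r6c4∈{5}] r6c4's peers cover all but 5 ⇒ r6c4=5.
Step 32. [r5c6∈{1}] r5c6's peers cover all but 1, so r5c6=1.
Step 33. [r9c8∈{9}] r9c8 has the single candidate 9. So r9c8=9.
Step 34. [r9c1∈{3}] r9c1 is down to just 3, so r9c1=3.
Step 35. [r3c9∈{3}] r3c9's peers cover all but 3, so r3c9=3.

Answer: 2 8 6 3 1 5 9 7 4 / 5 3 4 6 7 9 2 8 1 / 7 9 1 8 2 4 5 6 3 / 4 2 5 7 8 6 1 3 9 / 8 6 9 4 3 1 7 2 5 / 1 7 3 5 9 2 6 4 8 / 6 1 7 9 4 3 8 5 2 / 9 4 8 2 5 7 3 1 6 / 3 5 2 1 6 8 4 9 7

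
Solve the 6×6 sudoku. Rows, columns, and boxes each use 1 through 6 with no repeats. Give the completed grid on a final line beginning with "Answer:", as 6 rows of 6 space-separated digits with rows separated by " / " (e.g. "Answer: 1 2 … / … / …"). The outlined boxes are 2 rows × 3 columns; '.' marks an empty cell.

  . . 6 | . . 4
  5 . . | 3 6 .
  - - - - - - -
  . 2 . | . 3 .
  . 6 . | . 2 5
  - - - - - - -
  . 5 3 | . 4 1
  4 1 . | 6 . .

Step 1. [r3c1∈{1}] nothing but 1 survives at r3c1, so r3c1=1.
Step 2. [r6c3∈{2}] nothing but 2 survives at r6c3. So r6c3=2.
Step 3. [r1c4∈{1,2,5}] r1c4 is the only open cell in col 4 admitting 5 ⇒ r1c4=5.
Step 4. [r4c3∈{4}] nothing but 4 survives at r4c3. So r4c3=4.
Step 5. [r4c1∈{3}] r4c1 is down to just 3, so r4c1=3.
Step 6. [r3c4∈{4}] r3c4 is down to just 4. So r3c4=4.
Step 7. [r1c1∈{2}] r1c1 is down to just 2. So r1c1=2.
Step 8. [r1c2∈{3}] nothing but 3 survives at r1c2. So r1c2=3.
Step 9. [r2c2∈{4}] only 4 remains possible at r2c2. So r2c2=4.
Step 10. [r3c3∈{5}] r3c3 has the single candidate 5, so r3c3=5.
Step 11. [r2c6∈{2}] r2c6 has the single candidate 2, so r2c6=2.
Step 12. [r1c5∈{1}] r1c5's peers cover all but 1 ⇒ r1c5=1.
Step 13. [r6c5∈{5}] r6c5 is down to just 5, so r6c5=5.
Step 14. [r2c3∈{1}] r2c3 has the single candidate 1. So r2c3=1.
Step 15. [r5c1∈{6}] only 6 remains possible at r5c1. So r5c1=6.
Step 16. [r6c6∈{3}] r6c6 is down to just 3, so r6c6=3.
Step 17. [r5c4∈{2}] r5c4 is down to just 2 ⇒ r5c4=2.
Step 18. [r3c6∈{6}] nothing but 6 survives at r3c6. So r3c6=6.
Step 19. [r4c4∈{1}] nothing but 1 survives at r4c4, so r4c4=1.

Answer: 2 3 6 5 1 4 / 5 4 1 3 6 2 / 1 2 5 4 3 6 / 3 6 4 1 2 5 / 6 5 3 2 4 1 / 4 1 2 6 5 3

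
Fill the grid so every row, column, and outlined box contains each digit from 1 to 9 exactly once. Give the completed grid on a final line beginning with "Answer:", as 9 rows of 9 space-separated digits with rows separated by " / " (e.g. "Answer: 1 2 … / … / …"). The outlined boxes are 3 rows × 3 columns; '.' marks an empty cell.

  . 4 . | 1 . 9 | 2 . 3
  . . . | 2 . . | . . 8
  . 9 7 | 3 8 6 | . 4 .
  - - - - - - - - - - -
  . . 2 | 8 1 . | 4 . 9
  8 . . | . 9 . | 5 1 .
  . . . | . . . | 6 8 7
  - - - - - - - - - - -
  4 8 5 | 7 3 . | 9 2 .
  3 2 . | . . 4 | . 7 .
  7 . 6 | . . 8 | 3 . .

Step 1. [r9c8∈{5}] r9c8 is down to just 5 ⇒ r9c8=5.
Step 2. [r3c7∈{1}] nothing but 1 survives at r3c7. So r3c7=1.
Step 3. [r9c2∈{1}] r9c2 is down to just 1. So r9c2=1.
Step 4. [r6c1∈{1,5,9}] r6c1 is the only open cell in col 1 admitting 9. So r6c1=9.
Step 5. [r2c1∈{1,5,6}] r2c1 is the only open cell in col 1 admitting 1 ⇒ r2c1=1.
Step 6. [r2c3∈{3}] only 3 remains possible at r2c3 ⇒ r2c3=3.
Step 7. [r1c5∈{5,7}] row 1 places 7 nowhere but r1c5. So r1c5=7.
Step 8. [r1c1∈{5,6}] 5 has one home in row 1: r1c1, so r1c1=5.
Step 9. [r2c6∈{5}] r2c6 is down to just 5. So r2c6=5.
Step 10. [r4c2∈{3,5,6,7}] 5 has one home in row 4: r4c2. So r4c2=5.
Step 11. [r8c5∈{5,6}] col 5 places 6 nowhere but r8c5. So r8c5=6.
Step 12. [r6c5∈{2,4,5}] 5 has one home in col 5: r6c5, so r6c5=5.
Step 13. [r5c2∈{3,6,7}] col 2 places 7 nowhere but r5c2 ⇒ r5c2=7.
Step 14. [r5c6∈{2,3}] in row 5, 3 fits only at r5c6 ⇒ r5c6=3.
Step 15. [r5c3∈{4}] nothing but 4 survives at r5c3 ⇒ r5c3=4.
Step 16. [r8c4∈{5,9}] across row 8, 5 lands solely at r8c4. So r8c4=5.
Step 17. [r2c2∈{6}] only 6 remains possible at r2c2, so r2c2=6.
Step 18. [r7c9∈{1,6}] across row 7, 6 lands solely at r7c9 ⇒ r7c9=6.
Step 19. [r4c1∈{6}] r4c1's peers cover all but 6. So r4c1=6.
Step 20. [r3c9∈{5}] r3c9 is down to just 5, so r3c9=5.
Step 21. [r2c8∈{9}] r2c8 has the single candidate 9, so r2c8=9.
Step 22. [r1c3∈{8}] nothing but 8 survives at r1c3. So r1c3=8.
Step 23. [r4c8∈{3}] r4c8 has the single candidate 3, so r4c8=3.
Step 24. [r2c7∈{7}] r2c7 has the single candidate 7, so r2c7=7.
Step 25. [r7c6∈{1}] r7c6 is down to just 1, so r7c6=1.
Step 26. [r9c5∈{2}] nothing but 2 survives at r9c5 ⇒ r9c5=2.
Step 27. [r8c3∈{9}] nothing but 9 survives at r8c3. So r8c3=9.
Step 28. [r8c7∈{8}] r8c7 has the single candidate 8 ⇒ r8c7=8.
Step 29. [r9c4∈{9}] r9c4 has the single candidate 9 ⇒ r9c4=9.
Step 30. [r5c9∈{2}] r5c9 is down to just 2. So r5c9=2.
Step 31. [r3c1∈{2}] r3c1 has the single candidate 2. So r3c1=2.
Step 32. [r6c6∈{2}] nothing but 2 survives at r6c6. So r6c6=2.
Step 33. [r9c9∈{4}] r9c9 is down to just 4. So r9c9=4.
Step 34. [r6c3∈{1}] r6c3 has the single candidate 1, so r6c3=1.
Step 35. [r5c4∈{6}] r5c4 has the single candidate 6. So r5c4=6.
Step 36. [r1c8∈{6}] r1c8 has the single candidate 6. So r1c8=6.
Step 37. [r2c5∈{4}] r2c5 is down to just 4 ⇒ r2c5=4.
Step 38. [r6c4∈{4}] only 4 remains possible at r6c4, so r6c4=4.
Step 39. [r6c2∈{3}] only 3 remains possible at r6c2, so r6c2=3.
Step 40. [r8c9∈{1}] nothing but 1 survives at r8c9 ⇒ r8c9=1.
Step 41. [r4c6∈{7}] r4c6 is down to just 7 ⇒ r4c6=7.

Answer: 5 4 8 1 7 9 2 6 3 / 1 6 3 2 4 5 7 9 8 / 2 9 7 3 8 6 1 4 5 / 6 5 2 8 1 7 4 3 9 / 8 7 4 6 9 3 5 1 2 / 9 3 1 4 5 2 6 8 7 / 4 8 5 7 3 1 9 2 6 / 3 2 9 5 6 4 8 7 1 / 7 1 6 9 2 8 3 5 4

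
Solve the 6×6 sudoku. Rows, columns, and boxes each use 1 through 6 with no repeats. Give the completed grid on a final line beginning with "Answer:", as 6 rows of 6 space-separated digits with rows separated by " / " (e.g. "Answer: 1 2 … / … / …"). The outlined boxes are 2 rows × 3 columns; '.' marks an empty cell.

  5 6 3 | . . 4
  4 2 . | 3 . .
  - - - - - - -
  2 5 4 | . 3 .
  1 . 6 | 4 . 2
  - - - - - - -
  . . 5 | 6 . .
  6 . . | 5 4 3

Step 1. [r5c6∈{1}] nothing but 1 survives at r5c6. So r5c6=1.
Step 2. [r2c5∈{1,5,6}] col 5 places 6 nowhere but r2c5. So r2c5=6.
Step 3. [r1c4∈{1,2}] 2 has one home in col 4: r1c4. So r1c4=2.
Step 4. [r5c2∈{3,4}] across row 5, 4 lands solely at r5c2, so r5c2=4.
Step 5. [r6c3∈{1,2}] in row 6, 2 fits only at r6c3, so r6c3=2.
Step 6. [r5c1∈{3}] r5c1 has the single candidate 3. So r5c1=3.
Step 7. [r4c2∈{3}] r4c2 has the single candidate 3, so r4c2=3.
Step 8. [r3c6∈{6}] r3c6 is down to just 6. So r3c6=6.
Step 9. [r6c2∈{1}] r6c2's peers cover all but 1, so r6c2=1.
Step 10. [r1c5∈{1}] r1c5 has the single candidate 1, so r1c5=1.
Step 11. [r4c5∈{5}] nothing but 5 survives at r4c5. So r4c5=5.
Step 12. [r2c6∈{5}] nothing but 5 survives at r2c6, so r2c6=5.
Step 13. [r5c5∈{2}] only 2 remains possible at r5c5. So r5c5=2.
Step 14. [r3c4∈{1}] r3c4 is down to just 1, so r3c4=1.
Step 15. [r2c3∈{1}] r2c3's peers cover all but 1, so r2c3=1.

Answer: 5 6 3 2 1 4 / 4 2 1 3 6 5 / 2 5 4 1 3 6 / 1 3 6 4 5 2 / 3 4 5 6 2 1 / 6 1 2 5 4 3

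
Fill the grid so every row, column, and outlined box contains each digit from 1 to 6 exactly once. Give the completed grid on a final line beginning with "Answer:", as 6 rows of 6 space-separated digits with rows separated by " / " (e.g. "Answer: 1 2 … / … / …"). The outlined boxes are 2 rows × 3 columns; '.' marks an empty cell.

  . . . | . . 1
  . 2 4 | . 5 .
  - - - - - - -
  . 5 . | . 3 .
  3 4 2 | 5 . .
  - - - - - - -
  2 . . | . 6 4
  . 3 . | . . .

Step 1. [r5c2∈{1}] r5c2's peers cover all but 1, so r5c2=1.
Step 2. [r3c4∈{1,2,4,6}] row 3 places 4 nowhere but r3c4, so r3c4=4.
Step 3. [r1c2∈{6}] nothing but 6 survives at r1c2, so r1c2=6.
Step 4. [r2c6∈{3,6}] in col 6, 3 fits only at r2c6, so r2c6=3.
Step 5. [r5c3∈{5}] r5c3 is down to just 5, so r5c3=5.
Step 6. [r6c4∈{1,2}] in col 4, 1 fits only at r6c4, so r6c4=1.
Step 7. [r6c3∈{6}] r6c3's peers cover all but 6. So r6c3=6.
Step 8. [r3c1∈{1,6}] 6 has one home in col 1: r3c1. So r3c1=6.
Step 9. [r6c5∈{2}] nothing but 2 survives at r6c5 ⇒ r6c5=2.
Step 10. [r1c5∈{4}] r1c5's peers cover all but 4 ⇒ r1c5=4.
Step 11. [r2c1∈{1}] r2c1 is down to just 1 ⇒ r2c1=1.
Step 12. [r5c4∈{3}] r5c4 is down to just 3. So r5c4=3.
Step 13. [r3c6∈{2}] r3c6 is down to just 2 ⇒ r3c6=2.
Step 14. [r6c1∈{4}] nothing but 4 survives at r6c1 ⇒ r6c1=4.
Step 15. [r3c3∈{1}] r3c3 is down to just 1 ⇒ r3c3=1.
Step 16. [r1c1∈{5}] r1c1 is down to just 5, so r1c1=5.
Step 17. [r6c6∈{5}] r6c6 is down to just 5, so r6c6=5.
Step 18. [r2c4∈{6}] r2c4 is down to just 6 ⇒ r2c4=6.
Step 19. [r4c5∈{1}] r4c5 is down to just 1 ⇒ r4c5=1.
Step 20. [r1c4∈{2}] r1c4 is down to just 2 ⇒ r1c4=2.
Step 21. [r1c3∈{3}] r1c3 is down to just 3. So r1c3=3.
Step 22. [r4c6∈{6}] nothing but 6 survives at r4c6 ⇒ r4c6=6.

Answer: 5 6 3 2 4 1 / 1 2 4 6 5 3 / 6 5 1 4 3 2 / 3 4 2 5 1 6 / 2 1 5 3 6 4 / 4 3 6 1 2 5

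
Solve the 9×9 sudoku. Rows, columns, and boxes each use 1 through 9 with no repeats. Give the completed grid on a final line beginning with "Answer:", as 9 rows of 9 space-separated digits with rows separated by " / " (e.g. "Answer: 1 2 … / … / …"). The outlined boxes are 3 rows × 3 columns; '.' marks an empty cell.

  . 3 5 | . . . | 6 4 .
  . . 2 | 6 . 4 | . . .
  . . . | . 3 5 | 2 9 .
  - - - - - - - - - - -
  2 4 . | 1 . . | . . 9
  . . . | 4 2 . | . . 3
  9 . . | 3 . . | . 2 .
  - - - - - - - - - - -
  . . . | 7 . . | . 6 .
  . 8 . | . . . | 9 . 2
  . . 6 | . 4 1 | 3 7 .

Step 1. [r3c4∈{8}] nothing but 8 survives at r3c4 ⇒ r3c4=8.
Step 2. [r6c9∈{1,4,5,6,7,8}] across col 9, 6 lands solely at r6c9 ⇒ r6c9=6.
Step 3. [r9c1∈{5}] only 5 remains possible at r9c1. So r9c1=5.
Step 4. [r7c3∈{1,3,4,9}] in col 3, 9 fits only at r7c3. So r7c3=9.
Step 5. [r7c9∈{1,4,5,8}] in col 9, 4 fits only at r7c9 ⇒ r7c9=4.
Step 6. [r2c9∈{1,5,7,8}] across col 9, 5 lands solely at r2c9 ⇒ r2c9=5.
Step 7. [r6c7∈{1,4,5,7,8}] row 6 places 4 nowhere but r6c7. So r6c7=4.
Step 8. [r5c6∈{6,7,8,9}] in row 5, 9 fits only at r5c6, so r5c6=9.
Step 9. [r8c4∈{5}] r8c4 is down to just 5, so r8c4=5.
Step 10. [r8c8∈{1}] nothing but 1 survives at r8c8 ⇒ r8c8=1.
Step 11. [r5c7∈{1,5,7,8}] 1 has one home in box 6: r5c7 ⇒ r5c7=1.
Step 12. [r4c7∈{5,7,8}] 7 has one home in box 6: r4c7 ⇒ r4c7=7.
Step 13. [r2c7∈{8}] r2c7 is down to just 8 ⇒ r2c7=8.
Step 14. [r2c2∈{1,7,9}] in col 2, 9 fits only at r2c2, so r2c2=9.
Step 15. [r7c5∈{8}] r7c5 is down to just 8 ⇒ r7c5=8.
Step 16. [r1c5∈{1,7,9}] 9 has one home in col 5: r1c5, so r1c5=9.
Step 17. [r1c1∈{1,7,8}] in row 1, 8 fits only at r1c1 ⇒ r1c1=8.
Step 18. [r1c9∈{1,7}] row 1 places 1 nowhere but r1c9. So r1c9=1.
Step 19. [r3c9∈{7}] r3c9's peers cover all but 7, so r3c9=7.
Step 20. [r2c1∈{1,7}] across box 1, 7 lands solely at r2c1, so r2c1=7.
Step 21. [r8c3∈{3,4,7}] 7 has one home in row 8: r8c3 ⇒ r8c3=7.
Step 22. [r6c5∈{5,7}] col 5 places 7 nowhere but r6c5. So r6c5=7.
Step 23. [r5c3∈{8}] nothing but 8 survives at r5c3. So r5c3=8.
Step 24. [r9c2∈{2}] r9c2's peers cover all but 2. So r9c2=2.
Step 25. [r7c2∈{1}] nothing but 1 survives at r7c2, so r7c2=1.
Step 26. [r3c1∈{1,4,6}] 1 has one home in col 1: r3c1. So r3c1=1.
Step 27. [r7c6∈{2,3}] row 7 places 2 nowhere but r7c6. So r7c6=2.
Step 28. [r4c5∈{5,6}] in col 5, 5 fits only at r4c5 ⇒ r4c5=5.
Step 29. [r4c6∈{6,8}] row 4 places 6 nowhere but r4c6, so r4c6=6.
Step 30. [r5c2∈{5,6,7}] across row 5, 7 lands solely at r5c2. So r5c2=7.
Step 31. [r8c6∈{3}] only 3 remains possible at r8c6. So r8c6=3.
Step 32. [r8c5∈{6}] r8c5 has the single candidate 6 ⇒ r8c5=6.
Step 33. [r9c9∈{8}] r9c9's peers cover all but 8. So r9c9=8.
Step 34. [r5c8∈{5}] r5c8 has the single candidate 5. So r5c8=5.
Step 35. [r4c3∈{3}] r4c3 has the single candidate 3. So r4c3=3.
Step 36. [r4c8∈{8}] r4c8 has the single candidate 8. So r4c8=8.
Step 37. [r2c5∈{1}] only 1 remains possible at r2c5, so r2c5=1.
Step 38. [r6c6∈{8}] r6c6 has the single candidate 8. So r6c6=8.
Step 39. [r3c3∈{4}] r3c3's peers cover all but 4, so r3c3=4.
Step 40. [r6c3∈{1}] r6c3 has the single candidate 1 ⇒ r6c3=1.
Step 41. [r7c7∈{5}] r7c7's peers cover all but 5, so r7c7=5.
Step 42. [r1c6∈{7}] r1c6 is down to just 7 ⇒ r1c6=7.
Step 43. [r1c4∈{2}] nothing but 2 survives at r1c4 ⇒ r1c4=2.
Step 44. [r8c1∈{4}] r8c1 is down to just 4, so r8c1=4.
Step 45. [r3c2∈{6}] only 6 remains possible at r3c2, so r3c2=6.
Step 46. [r9c4∈{9}] nothing but 9 survives at r9c4 ⇒ r9c4=9.
Step 47. [r2c8∈{3}] r2c8's peers cover all but 3 ⇒ r2c8=3.
Step 48. [r7c1∈{3}] only 3 remains possible at r7c1 ⇒ r7c1=3.
Step 49. [r6c2∈{5}] r6c2 is down to just 5, so r6c2=5.
Step 50. [r5c1∈{6}] r5c1 is down to just 6 ⇒ r5c1=6.

Answer: 8 3 5 2 9 7 6 4 1 / 7 9 2 6 1 4 8 3 5 / 1 6 4 8 3 5 2 9 7 / 2 4 3 1 5 6 7 8 9 / 6 7 8 4 2 9 1 5 3 / 9 5 1 3 7 8 4 2 6 / 3 1 9 7 8 2 5 6 4 / 4 8 7 5 6 3 9 1 2 / 5 2 6 9 4 1 3 7 8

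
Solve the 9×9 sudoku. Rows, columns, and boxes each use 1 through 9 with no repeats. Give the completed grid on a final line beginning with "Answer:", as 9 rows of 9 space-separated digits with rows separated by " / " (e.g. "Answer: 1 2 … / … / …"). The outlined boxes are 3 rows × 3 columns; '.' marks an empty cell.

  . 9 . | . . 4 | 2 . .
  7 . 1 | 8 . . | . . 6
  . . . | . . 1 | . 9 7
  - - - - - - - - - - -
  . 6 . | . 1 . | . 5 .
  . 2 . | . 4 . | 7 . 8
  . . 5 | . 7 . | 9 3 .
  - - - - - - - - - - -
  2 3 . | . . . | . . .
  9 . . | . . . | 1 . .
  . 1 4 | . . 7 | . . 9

Step 1. [r4c7∈{4}] r4c7's peers cover all but 4 ⇒ r4c7=4.
Step 2. [r5c8∈{1,6}] 6 has one home in box 6: r5c8, so r5c8=6.
Step 3. [r8c2∈{5,7,8}] in col 2, 7 fits only at r8c2 ⇒ r8c2=7.
Step 4. [r9c1∈{5,6,8}] across box 7, 5 lands solely at r9c1, so r9c1=5.
Step 5. [r3c3∈{2,3,6,8}] col 3 places 2 nowhere but r3c3. So r3c3=2.
Step 6. [r7c4∈{1,4,5,6,9}] r7c4 is the only open cell in row 7 admitting 1, so r7c4=1.
Step 7. [r8c4∈{2,3,4,5,6}] across col 4, 4 lands solely at r8c4, so r8c4=4.
Step 8. [r4c9∈{2}] r4c9 has the single candidate 2. So r4c9=2.
Step 9. [r4c3∈{3,7,8,9}] 7 has one home in row 4: r4c3. So r4c3=7.
Step 10. [r1c4∈{3,5,6,7}] row 1 places 7 nowhere but r1c4 ⇒ r1c4=7.
Step 11. [r5c3∈{3,9}] r5c3 is the only open cell in col 3 admitting 9 ⇒ r5c3=9.
Step 12. [r1c3∈{3,6,8}] in col 3, 3 fits only at r1c3, so r1c3=3.
Step 13. [r8c9∈{3,5}] 3 has one home in col 9: r8c9. So r8c9=3.
Step 14. [r5c1∈{1,3}] in row 5, 1 fits only at r5c1 ⇒ r5c1=1.
Step 15. [r4c1∈{3,8}] r4c1 is the only open cell in col 1 admitting 3, so r4c1=3.
Step 16. [r4c6∈{8,9}] across row 4, 8 lands solely at r4c6 ⇒ r4c6=8.
Step 17. [r7c8∈{4,7,8}] row 7 places 7 nowhere but r7c8. So r7c8=7.
Step 18. [r1c8∈{1,8}] r1c8 is the only open cell in col 8 admitting 1, so r1c8=1.
Step 19. [r3c7∈{3,5,8}] 8 has one home in box 3: r3c7 ⇒ r3c7=8.
Step 20. [r2c7∈{3,5}] across col 7, 3 lands solely at r2c7. So r2c7=3.
Step 21. [r7c7∈{5,6}] in col 7, 5 fits only at r7c7. So r7c7=5.
Step 22. [r6c2∈{4,8}] in col 2, 8 fits only at r6c2, so r6c2=8.
Step 23. [r9c7∈{6}] nothing but 6 survives at r9c7 ⇒ r9c7=6.
Step 24. [r5c6∈{3,5}] col 6 places 3 nowhere but r5c6, so r5c6=3.
Step 25. [r5c4∈{5}] nothing but 5 survives at r5c4 ⇒ r5c4=5.
Step 26. [r1c1∈{6,8}] in row 1, 8 fits only at r1c1 ⇒ r1c1=8.
Step 27. [r1c5∈{5,6}] r1c5 is the only open cell in row 1 admitting 6, so r1c5=6.
Step 28. [r6c4∈{2,6}] across col 4, 6 lands solely at r6c4 ⇒ r6c4=6.
Step 29. [r9c4∈{2,3}] col 4 places 2 nowhere but r9c4. So r9c4=2.
Step 30. [r2c5∈{2,5,9}] col 5 places 2 nowhere but r2c5. So r2c5=2.
Step 31. [r2c6∈{5,9}] 9 has one home in row 2: r2c6. So r2c6=9.
Step 32. [r3c5∈{3,5}] in box 2, 5 fits only at r3c5. So r3c5=5.
Step 33. [r8c5∈{8}] nothing but 8 survives at r8c5 ⇒ r8c5=8.
Step 34. [r7c6∈{6}] nothing but 6 survives at r7c6. So r7c6=6.
Step 35. [r3c2∈{4}] r3c2's peers cover all but 4. So r3c2=4.
Step 36. [r9c8∈{8}] r9c8 is down to just 8. So r9c8=8.
Step 37. [r7c5∈{9}] r7c5 is down to just 9, so r7c5=9.
Step 38. [r2c8∈{4}] r2c8 has the single candidate 4. So r2c8=4.
Step 39. [r6c1∈{4}] nothing but 4 survives at r6c1, so r6c1=4.
Step 40. [r8c3∈{6}] r8c3 has the single candidate 6, so r8c3=6.
Step 41. [r2c2∈{5}] r2c2 is down to just 5. So r2c2=5.
Step 42. [r7c3∈{8}] nothing but 8 survives at r7c3 ⇒ r7c3=8.
Step 43. [r3c1∈{6}] r3c1 has the single candidate 6. So r3c1=6.
Step 44. [r7c9∈{4}] r7c9 is down to just 4. So r7c9=4.
Step 45. [r1c9∈{5}] r1c9 has the single candidate 5, so r1c9=5.
Step 46. [r3c4∈{3}] only 3 remains possible at r3c4. So r3c4=3.
Step 47. [r8c6∈{5}] r8c6 has the single candidate 5 ⇒ r8c6=5.
Step 48. [r8c8∈{2}] r8c8 is down to just 2 ⇒ r8c8=2.
Step 49. [r6c9∈{1}] r6c9's peers cover all but 1, so r6c9=1.
Step 50. [r4c4∈{9}] r4c4 is down to just 9 ⇒ r4c4=9.
Step 51. [r6c6∈{2}] only 2 remains possible at r6c6. So r6c6=2.
Step 52. [r9c5∈{3}] nothing but 3 survives at r9c5 ⇒ r9c5=3.

Answer: 8 9 3 7 6 4 2 1 5 / 7 5 1 8 2 9 3 4 6 / 6 4 2 3 5 1 8 9 7 / 3 6 7 9 1 8 4 5 2 / 1 2 9 5 4 3 7 6 8 / 4 8 5 6 7 2 9 3 1 / 2 3 8 1 9 6 5 7 4 / 9 7 6 4 8 5 1 2 3 / 5 1 4 2 3 7 6 8 9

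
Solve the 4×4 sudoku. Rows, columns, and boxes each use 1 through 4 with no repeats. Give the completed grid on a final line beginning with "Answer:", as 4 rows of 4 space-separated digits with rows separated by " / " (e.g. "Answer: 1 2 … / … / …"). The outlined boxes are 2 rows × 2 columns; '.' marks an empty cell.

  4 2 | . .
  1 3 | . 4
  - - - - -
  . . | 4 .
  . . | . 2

Step 1. [r4c1∈{3}] r4c1 is down to just 3, so r4c1=3.
Step 2. [r4c3∈{1}] r4c3's peers cover all but 1 ⇒ r4c3=1.
Step 3. [r1c4∈{1,3}] across row 1, 1 lands solely at r1c4. So r1c4=1.
Step 4. [r2c3∈{2}] r2c3 is down to just 2 ⇒ r2c3=2.
Step 5. [r1c3∈{3}] only 3 remains possible at r1c3. So r1c3=3.
Step 6. [r3c2∈{1}] r3c2's peers cover all but 1, so r3c2=1.
Step 7. [r4c2∈{4}] r4c2's peers cover all but 4 ⇒ r4c2=4.
Step 8. [r3c4∈{3}] r3c4 is down to just 3, so r3c4=3.
Step 9. [r3c1∈{2}] only 2 remains possible at r3c1 ⇒ r3c1=2.

Answer: 4 2 3 1 / 1 3 2 4 / 2 1 4 3 / 3 4 1 2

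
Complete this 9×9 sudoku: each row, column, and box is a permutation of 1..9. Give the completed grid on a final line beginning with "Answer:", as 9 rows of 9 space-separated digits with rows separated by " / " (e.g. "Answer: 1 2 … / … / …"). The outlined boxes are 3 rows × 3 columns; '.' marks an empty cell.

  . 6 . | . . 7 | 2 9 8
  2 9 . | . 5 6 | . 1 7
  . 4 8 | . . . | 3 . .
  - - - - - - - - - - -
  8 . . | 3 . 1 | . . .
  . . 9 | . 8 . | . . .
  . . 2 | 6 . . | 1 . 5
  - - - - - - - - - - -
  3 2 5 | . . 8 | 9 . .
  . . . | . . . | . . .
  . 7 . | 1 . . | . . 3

Step 1. [r4c3∈{4,6,7}] 7 has one home in col 3: r4c3. So r4c3=7.
Step 2. [r5c1∈{1,4,5,6}] in box 4, 6 fits only at r5c1, so r5c1=6.
Step 3. [r2c7∈{4}] r2c7 has the single candidate 4. So r2c7=4.
Step 4. [r8c6∈{2,3,4,5,9}] 3 has one home in col 6: r8c6 ⇒ r8c6=3.
Step 5. [r6c8∈{3,4,7,8}] in row 6, 8 fits only at r6c8, so r6c8=8.
Step 6. [r6c5∈{4,7,9}] across row 6, 7 lands solely at r6c5 ⇒ r6c5=7.
Step 7. [r3c9∈{6}] r3c9 has the single candidate 6 ⇒ r3c9=6.
Step 8. [r5c8∈{2,3,4,7}] in col 8, 3 fits only at r5c8 ⇒ r5c8=3.
Step 9. [r6c6∈{4,9}] across row 6, 9 lands solely at r6c6. So r6c6=9.
Step 10. [r3c6∈{2}] r3c6 is down to just 2, so r3c6=2.
Step 11. [r1c4∈{4}] nothing but 4 survives at r1c4, so r1c4=4.
Step 12. [r4c7∈{6}] r4c7 is down to just 6, so r4c7=6.
Step 13. [r3c8∈{5}] only 5 remains possible at r3c8. So r3c8=5.
Step 14. [r7c4∈{7}] nothing but 7 survives at r7c4 ⇒ r7c4=7.
Step 15. [r8c8∈{2,4,6,7}] r8c8 is the only open cell in col 8 admitting 7 ⇒ r8c8=7.
Step 16. [r9c7∈{5,8}] r9c7 is the only open cell in row 9 admitting 8, so r9c7=8.
Step 17. [r9c6∈{4,5}] r9c6 is the only open cell in row 9 admitting 5 ⇒ r9c6=5.
Step 18. [r5c4∈{2,5}] across col 4, 5 lands solely at r5c4. So r5c4=5.
Step 19. [r4c5∈{2,4}] box 5 places 2 nowhere but r4c5. So r4c5=2.
Step 20. [r4c8∈{4}] only 4 remains possible at r4c8 ⇒ r4c8=4.
Step 21. [r1c5∈{1,3}] col 5 places 3 nowhere but r1c5. So r1c5=3.
Step 22. [r1c3∈{1}] r1c3 has the single candidate 1. So r1c3=1.
Step 23. [r8c1∈{1,4,9}] across col 1, 1 lands solely at r8c1. So r8c1=1.
Step 24. [r7c8∈{6}] r7c8 has the single candidate 6 ⇒ r7c8=6.
Step 25. [r7c5∈{4}] r7c5's peers cover all but 4, so r7c5=4.
Step 26. [r8c9∈{2,4}] in col 9, 4 fits only at r8c9. So r8c9=4.
Step 27. [r9c1∈{4,9}] r9c1 is the only open cell in col 1 admitting 9. So r9c1=9.
Step 28. [r9c5∈{6}] only 6 remains possible at r9c5. So r9c5=6.
Step 29. [r8c5∈{9}] nothing but 9 survives at r8c5 ⇒ r8c5=9.
Step 30. [r8c7∈{5}] r8c7 is down to just 5, so r8c7=5.
Step 31. [r8c2∈{8}] r8c2's peers cover all but 8. So r8c2=8.
Step 32. [r5c6∈{4}] r5c6's peers cover all but 4. So r5c6=4.
Step 33. [r8c3∈{6}] nothing but 6 survives at r8c3. So r8c3=6.
Step 34. [r1c1∈{5}] r1c1's peers cover all but 5 ⇒ r1c1=5.
Step 35. [r2c3∈{3}] nothing but 3 survives at r2c3. So r2c3=3.
Step 36. [r5c2∈{1}] only 1 remains possible at r5c2, so r5c2=1.
Step 37. [r9c8∈{2}] r9c8 has the single candidate 2. So r9c8=2.
Step 38. [r4c2∈{5}] r4c2 is down to just 5 ⇒ r4c2=5.
Step 39. [r6c2∈{3}] only 3 remains possible at r6c2 ⇒ r6c2=3.
Step 40. [r3c1∈{7}] only 7 remains possible at r3c1, so r3c1=7.
Step 41. [r4c9∈{9}] only 9 remains possible at r4c9 ⇒ r4c9=9.
Step 42. [r7c9∈{1}] r7c9 is down to just 1. So r7c9=1.
Step 43. [r8c4∈{2}] r8c4 is down to just 2. So r8c4=2.
Step 44. [r6c1∈{4}] r6c1 has the single candidate 4. So r6c1=4.
Step 45. [r3c5∈{1}] r3c5 is down to just 1, so r3c5=1.
Step 46. [r2c4∈{8}] r2c4 is down to just 8, so r2c4=8.
Step 47. [r3c4∈{9}] only 9 remains possible at r3c4 ⇒ r3c4=9.
Step 48. [r5c7∈{7}] r5c7 is down to just 7 ⇒ r5c7=7.
Step 49. [r9c3∈{4}] r9c3's peers cover all but 4 ⇒ r9c3=4.
Step 50. [r5c9∈{2}] r5c9 has the single candidate 2 ⇒ r5c9=2.

Answer: 5 6 1 4 3 7 2 9 8 / 2 9 3 8 5 6 4 1 7 / 7 4 8 9 1 2 3 5 6 / 8 5 7 3 2 1 6 4 9 / 6 1 9 5 8 4 7 3 2 / 4 3 2 6 7 9 1 8 5 / 3 2 5 7 4 8 9 6 1 / 1 8 6 2 9 3 5 7 4 / 9 7 4 1 6 5 8 2 3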